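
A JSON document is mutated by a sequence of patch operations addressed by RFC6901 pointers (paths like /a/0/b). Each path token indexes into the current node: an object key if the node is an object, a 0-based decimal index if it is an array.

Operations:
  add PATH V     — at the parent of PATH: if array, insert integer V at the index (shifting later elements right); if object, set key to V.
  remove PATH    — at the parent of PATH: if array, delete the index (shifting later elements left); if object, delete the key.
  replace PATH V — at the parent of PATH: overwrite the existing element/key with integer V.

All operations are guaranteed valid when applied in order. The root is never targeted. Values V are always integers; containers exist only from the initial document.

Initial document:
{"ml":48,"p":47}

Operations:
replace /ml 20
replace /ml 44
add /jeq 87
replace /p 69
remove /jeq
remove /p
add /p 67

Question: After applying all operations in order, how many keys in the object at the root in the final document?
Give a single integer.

After op 1 (replace /ml 20): {"ml":20,"p":47}
After op 2 (replace /ml 44): {"ml":44,"p":47}
After op 3 (add /jeq 87): {"jeq":87,"ml":44,"p":47}
After op 4 (replace /p 69): {"jeq":87,"ml":44,"p":69}
After op 5 (remove /jeq): {"ml":44,"p":69}
After op 6 (remove /p): {"ml":44}
After op 7 (add /p 67): {"ml":44,"p":67}
Size at the root: 2

Answer: 2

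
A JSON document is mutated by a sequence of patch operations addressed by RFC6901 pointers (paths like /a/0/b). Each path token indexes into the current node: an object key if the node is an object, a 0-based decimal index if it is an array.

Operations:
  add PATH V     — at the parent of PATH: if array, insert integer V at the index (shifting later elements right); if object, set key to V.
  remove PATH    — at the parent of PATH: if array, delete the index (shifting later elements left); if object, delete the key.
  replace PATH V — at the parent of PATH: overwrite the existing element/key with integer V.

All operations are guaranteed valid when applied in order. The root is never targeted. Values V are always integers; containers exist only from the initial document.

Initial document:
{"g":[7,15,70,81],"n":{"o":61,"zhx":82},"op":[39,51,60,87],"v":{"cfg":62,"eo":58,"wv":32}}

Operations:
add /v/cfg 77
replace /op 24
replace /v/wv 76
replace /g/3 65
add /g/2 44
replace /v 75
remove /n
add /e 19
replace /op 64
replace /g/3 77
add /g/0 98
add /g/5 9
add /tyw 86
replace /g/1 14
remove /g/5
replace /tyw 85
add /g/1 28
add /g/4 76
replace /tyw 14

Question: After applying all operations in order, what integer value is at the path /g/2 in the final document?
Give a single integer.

After op 1 (add /v/cfg 77): {"g":[7,15,70,81],"n":{"o":61,"zhx":82},"op":[39,51,60,87],"v":{"cfg":77,"eo":58,"wv":32}}
After op 2 (replace /op 24): {"g":[7,15,70,81],"n":{"o":61,"zhx":82},"op":24,"v":{"cfg":77,"eo":58,"wv":32}}
After op 3 (replace /v/wv 76): {"g":[7,15,70,81],"n":{"o":61,"zhx":82},"op":24,"v":{"cfg":77,"eo":58,"wv":76}}
After op 4 (replace /g/3 65): {"g":[7,15,70,65],"n":{"o":61,"zhx":82},"op":24,"v":{"cfg":77,"eo":58,"wv":76}}
After op 5 (add /g/2 44): {"g":[7,15,44,70,65],"n":{"o":61,"zhx":82},"op":24,"v":{"cfg":77,"eo":58,"wv":76}}
After op 6 (replace /v 75): {"g":[7,15,44,70,65],"n":{"o":61,"zhx":82},"op":24,"v":75}
After op 7 (remove /n): {"g":[7,15,44,70,65],"op":24,"v":75}
After op 8 (add /e 19): {"e":19,"g":[7,15,44,70,65],"op":24,"v":75}
After op 9 (replace /op 64): {"e":19,"g":[7,15,44,70,65],"op":64,"v":75}
After op 10 (replace /g/3 77): {"e":19,"g":[7,15,44,77,65],"op":64,"v":75}
After op 11 (add /g/0 98): {"e":19,"g":[98,7,15,44,77,65],"op":64,"v":75}
After op 12 (add /g/5 9): {"e":19,"g":[98,7,15,44,77,9,65],"op":64,"v":75}
After op 13 (add /tyw 86): {"e":19,"g":[98,7,15,44,77,9,65],"op":64,"tyw":86,"v":75}
After op 14 (replace /g/1 14): {"e":19,"g":[98,14,15,44,77,9,65],"op":64,"tyw":86,"v":75}
After op 15 (remove /g/5): {"e":19,"g":[98,14,15,44,77,65],"op":64,"tyw":86,"v":75}
After op 16 (replace /tyw 85): {"e":19,"g":[98,14,15,44,77,65],"op":64,"tyw":85,"v":75}
After op 17 (add /g/1 28): {"e":19,"g":[98,28,14,15,44,77,65],"op":64,"tyw":85,"v":75}
After op 18 (add /g/4 76): {"e":19,"g":[98,28,14,15,76,44,77,65],"op":64,"tyw":85,"v":75}
After op 19 (replace /tyw 14): {"e":19,"g":[98,28,14,15,76,44,77,65],"op":64,"tyw":14,"v":75}
Value at /g/2: 14

Answer: 14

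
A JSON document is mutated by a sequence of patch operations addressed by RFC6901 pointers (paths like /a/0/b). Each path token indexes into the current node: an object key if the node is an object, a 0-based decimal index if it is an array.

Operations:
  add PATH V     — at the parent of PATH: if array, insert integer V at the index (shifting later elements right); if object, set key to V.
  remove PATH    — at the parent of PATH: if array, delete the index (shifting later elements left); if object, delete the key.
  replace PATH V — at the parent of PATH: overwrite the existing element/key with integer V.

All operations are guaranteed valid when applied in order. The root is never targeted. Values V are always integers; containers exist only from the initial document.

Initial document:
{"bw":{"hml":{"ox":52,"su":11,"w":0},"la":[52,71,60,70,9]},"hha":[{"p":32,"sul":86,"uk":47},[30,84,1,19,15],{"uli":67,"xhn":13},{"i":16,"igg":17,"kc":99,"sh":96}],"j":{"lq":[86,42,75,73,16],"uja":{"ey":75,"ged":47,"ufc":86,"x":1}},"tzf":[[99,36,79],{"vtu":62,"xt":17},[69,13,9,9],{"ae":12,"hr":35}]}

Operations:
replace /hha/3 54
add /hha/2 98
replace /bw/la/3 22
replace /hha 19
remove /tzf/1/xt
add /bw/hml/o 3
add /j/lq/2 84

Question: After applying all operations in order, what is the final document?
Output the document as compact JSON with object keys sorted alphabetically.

After op 1 (replace /hha/3 54): {"bw":{"hml":{"ox":52,"su":11,"w":0},"la":[52,71,60,70,9]},"hha":[{"p":32,"sul":86,"uk":47},[30,84,1,19,15],{"uli":67,"xhn":13},54],"j":{"lq":[86,42,75,73,16],"uja":{"ey":75,"ged":47,"ufc":86,"x":1}},"tzf":[[99,36,79],{"vtu":62,"xt":17},[69,13,9,9],{"ae":12,"hr":35}]}
After op 2 (add /hha/2 98): {"bw":{"hml":{"ox":52,"su":11,"w":0},"la":[52,71,60,70,9]},"hha":[{"p":32,"sul":86,"uk":47},[30,84,1,19,15],98,{"uli":67,"xhn":13},54],"j":{"lq":[86,42,75,73,16],"uja":{"ey":75,"ged":47,"ufc":86,"x":1}},"tzf":[[99,36,79],{"vtu":62,"xt":17},[69,13,9,9],{"ae":12,"hr":35}]}
After op 3 (replace /bw/la/3 22): {"bw":{"hml":{"ox":52,"su":11,"w":0},"la":[52,71,60,22,9]},"hha":[{"p":32,"sul":86,"uk":47},[30,84,1,19,15],98,{"uli":67,"xhn":13},54],"j":{"lq":[86,42,75,73,16],"uja":{"ey":75,"ged":47,"ufc":86,"x":1}},"tzf":[[99,36,79],{"vtu":62,"xt":17},[69,13,9,9],{"ae":12,"hr":35}]}
After op 4 (replace /hha 19): {"bw":{"hml":{"ox":52,"su":11,"w":0},"la":[52,71,60,22,9]},"hha":19,"j":{"lq":[86,42,75,73,16],"uja":{"ey":75,"ged":47,"ufc":86,"x":1}},"tzf":[[99,36,79],{"vtu":62,"xt":17},[69,13,9,9],{"ae":12,"hr":35}]}
After op 5 (remove /tzf/1/xt): {"bw":{"hml":{"ox":52,"su":11,"w":0},"la":[52,71,60,22,9]},"hha":19,"j":{"lq":[86,42,75,73,16],"uja":{"ey":75,"ged":47,"ufc":86,"x":1}},"tzf":[[99,36,79],{"vtu":62},[69,13,9,9],{"ae":12,"hr":35}]}
After op 6 (add /bw/hml/o 3): {"bw":{"hml":{"o":3,"ox":52,"su":11,"w":0},"la":[52,71,60,22,9]},"hha":19,"j":{"lq":[86,42,75,73,16],"uja":{"ey":75,"ged":47,"ufc":86,"x":1}},"tzf":[[99,36,79],{"vtu":62},[69,13,9,9],{"ae":12,"hr":35}]}
After op 7 (add /j/lq/2 84): {"bw":{"hml":{"o":3,"ox":52,"su":11,"w":0},"la":[52,71,60,22,9]},"hha":19,"j":{"lq":[86,42,84,75,73,16],"uja":{"ey":75,"ged":47,"ufc":86,"x":1}},"tzf":[[99,36,79],{"vtu":62},[69,13,9,9],{"ae":12,"hr":35}]}

Answer: {"bw":{"hml":{"o":3,"ox":52,"su":11,"w":0},"la":[52,71,60,22,9]},"hha":19,"j":{"lq":[86,42,84,75,73,16],"uja":{"ey":75,"ged":47,"ufc":86,"x":1}},"tzf":[[99,36,79],{"vtu":62},[69,13,9,9],{"ae":12,"hr":35}]}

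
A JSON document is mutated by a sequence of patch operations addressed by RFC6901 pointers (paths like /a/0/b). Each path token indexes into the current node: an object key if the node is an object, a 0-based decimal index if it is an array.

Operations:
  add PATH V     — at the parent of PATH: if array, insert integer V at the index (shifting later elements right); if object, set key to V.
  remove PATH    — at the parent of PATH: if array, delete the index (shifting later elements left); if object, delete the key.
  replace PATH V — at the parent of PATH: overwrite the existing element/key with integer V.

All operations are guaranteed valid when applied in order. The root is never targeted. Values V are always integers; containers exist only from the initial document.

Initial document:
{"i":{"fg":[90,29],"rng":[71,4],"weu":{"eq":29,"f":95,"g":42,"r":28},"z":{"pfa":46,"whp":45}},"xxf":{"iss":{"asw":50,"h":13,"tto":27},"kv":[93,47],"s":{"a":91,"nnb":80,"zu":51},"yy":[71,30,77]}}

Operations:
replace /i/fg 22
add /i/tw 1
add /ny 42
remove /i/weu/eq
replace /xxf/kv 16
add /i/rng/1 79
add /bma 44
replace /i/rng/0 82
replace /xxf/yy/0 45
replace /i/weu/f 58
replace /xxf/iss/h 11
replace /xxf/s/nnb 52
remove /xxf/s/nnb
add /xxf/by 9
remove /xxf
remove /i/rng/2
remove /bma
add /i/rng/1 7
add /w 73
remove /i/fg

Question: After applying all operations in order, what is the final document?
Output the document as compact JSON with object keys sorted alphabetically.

After op 1 (replace /i/fg 22): {"i":{"fg":22,"rng":[71,4],"weu":{"eq":29,"f":95,"g":42,"r":28},"z":{"pfa":46,"whp":45}},"xxf":{"iss":{"asw":50,"h":13,"tto":27},"kv":[93,47],"s":{"a":91,"nnb":80,"zu":51},"yy":[71,30,77]}}
After op 2 (add /i/tw 1): {"i":{"fg":22,"rng":[71,4],"tw":1,"weu":{"eq":29,"f":95,"g":42,"r":28},"z":{"pfa":46,"whp":45}},"xxf":{"iss":{"asw":50,"h":13,"tto":27},"kv":[93,47],"s":{"a":91,"nnb":80,"zu":51},"yy":[71,30,77]}}
After op 3 (add /ny 42): {"i":{"fg":22,"rng":[71,4],"tw":1,"weu":{"eq":29,"f":95,"g":42,"r":28},"z":{"pfa":46,"whp":45}},"ny":42,"xxf":{"iss":{"asw":50,"h":13,"tto":27},"kv":[93,47],"s":{"a":91,"nnb":80,"zu":51},"yy":[71,30,77]}}
After op 4 (remove /i/weu/eq): {"i":{"fg":22,"rng":[71,4],"tw":1,"weu":{"f":95,"g":42,"r":28},"z":{"pfa":46,"whp":45}},"ny":42,"xxf":{"iss":{"asw":50,"h":13,"tto":27},"kv":[93,47],"s":{"a":91,"nnb":80,"zu":51},"yy":[71,30,77]}}
After op 5 (replace /xxf/kv 16): {"i":{"fg":22,"rng":[71,4],"tw":1,"weu":{"f":95,"g":42,"r":28},"z":{"pfa":46,"whp":45}},"ny":42,"xxf":{"iss":{"asw":50,"h":13,"tto":27},"kv":16,"s":{"a":91,"nnb":80,"zu":51},"yy":[71,30,77]}}
After op 6 (add /i/rng/1 79): {"i":{"fg":22,"rng":[71,79,4],"tw":1,"weu":{"f":95,"g":42,"r":28},"z":{"pfa":46,"whp":45}},"ny":42,"xxf":{"iss":{"asw":50,"h":13,"tto":27},"kv":16,"s":{"a":91,"nnb":80,"zu":51},"yy":[71,30,77]}}
After op 7 (add /bma 44): {"bma":44,"i":{"fg":22,"rng":[71,79,4],"tw":1,"weu":{"f":95,"g":42,"r":28},"z":{"pfa":46,"whp":45}},"ny":42,"xxf":{"iss":{"asw":50,"h":13,"tto":27},"kv":16,"s":{"a":91,"nnb":80,"zu":51},"yy":[71,30,77]}}
After op 8 (replace /i/rng/0 82): {"bma":44,"i":{"fg":22,"rng":[82,79,4],"tw":1,"weu":{"f":95,"g":42,"r":28},"z":{"pfa":46,"whp":45}},"ny":42,"xxf":{"iss":{"asw":50,"h":13,"tto":27},"kv":16,"s":{"a":91,"nnb":80,"zu":51},"yy":[71,30,77]}}
After op 9 (replace /xxf/yy/0 45): {"bma":44,"i":{"fg":22,"rng":[82,79,4],"tw":1,"weu":{"f":95,"g":42,"r":28},"z":{"pfa":46,"whp":45}},"ny":42,"xxf":{"iss":{"asw":50,"h":13,"tto":27},"kv":16,"s":{"a":91,"nnb":80,"zu":51},"yy":[45,30,77]}}
After op 10 (replace /i/weu/f 58): {"bma":44,"i":{"fg":22,"rng":[82,79,4],"tw":1,"weu":{"f":58,"g":42,"r":28},"z":{"pfa":46,"whp":45}},"ny":42,"xxf":{"iss":{"asw":50,"h":13,"tto":27},"kv":16,"s":{"a":91,"nnb":80,"zu":51},"yy":[45,30,77]}}
After op 11 (replace /xxf/iss/h 11): {"bma":44,"i":{"fg":22,"rng":[82,79,4],"tw":1,"weu":{"f":58,"g":42,"r":28},"z":{"pfa":46,"whp":45}},"ny":42,"xxf":{"iss":{"asw":50,"h":11,"tto":27},"kv":16,"s":{"a":91,"nnb":80,"zu":51},"yy":[45,30,77]}}
After op 12 (replace /xxf/s/nnb 52): {"bma":44,"i":{"fg":22,"rng":[82,79,4],"tw":1,"weu":{"f":58,"g":42,"r":28},"z":{"pfa":46,"whp":45}},"ny":42,"xxf":{"iss":{"asw":50,"h":11,"tto":27},"kv":16,"s":{"a":91,"nnb":52,"zu":51},"yy":[45,30,77]}}
After op 13 (remove /xxf/s/nnb): {"bma":44,"i":{"fg":22,"rng":[82,79,4],"tw":1,"weu":{"f":58,"g":42,"r":28},"z":{"pfa":46,"whp":45}},"ny":42,"xxf":{"iss":{"asw":50,"h":11,"tto":27},"kv":16,"s":{"a":91,"zu":51},"yy":[45,30,77]}}
After op 14 (add /xxf/by 9): {"bma":44,"i":{"fg":22,"rng":[82,79,4],"tw":1,"weu":{"f":58,"g":42,"r":28},"z":{"pfa":46,"whp":45}},"ny":42,"xxf":{"by":9,"iss":{"asw":50,"h":11,"tto":27},"kv":16,"s":{"a":91,"zu":51},"yy":[45,30,77]}}
After op 15 (remove /xxf): {"bma":44,"i":{"fg":22,"rng":[82,79,4],"tw":1,"weu":{"f":58,"g":42,"r":28},"z":{"pfa":46,"whp":45}},"ny":42}
After op 16 (remove /i/rng/2): {"bma":44,"i":{"fg":22,"rng":[82,79],"tw":1,"weu":{"f":58,"g":42,"r":28},"z":{"pfa":46,"whp":45}},"ny":42}
After op 17 (remove /bma): {"i":{"fg":22,"rng":[82,79],"tw":1,"weu":{"f":58,"g":42,"r":28},"z":{"pfa":46,"whp":45}},"ny":42}
After op 18 (add /i/rng/1 7): {"i":{"fg":22,"rng":[82,7,79],"tw":1,"weu":{"f":58,"g":42,"r":28},"z":{"pfa":46,"whp":45}},"ny":42}
After op 19 (add /w 73): {"i":{"fg":22,"rng":[82,7,79],"tw":1,"weu":{"f":58,"g":42,"r":28},"z":{"pfa":46,"whp":45}},"ny":42,"w":73}
After op 20 (remove /i/fg): {"i":{"rng":[82,7,79],"tw":1,"weu":{"f":58,"g":42,"r":28},"z":{"pfa":46,"whp":45}},"ny":42,"w":73}

Answer: {"i":{"rng":[82,7,79],"tw":1,"weu":{"f":58,"g":42,"r":28},"z":{"pfa":46,"whp":45}},"ny":42,"w":73}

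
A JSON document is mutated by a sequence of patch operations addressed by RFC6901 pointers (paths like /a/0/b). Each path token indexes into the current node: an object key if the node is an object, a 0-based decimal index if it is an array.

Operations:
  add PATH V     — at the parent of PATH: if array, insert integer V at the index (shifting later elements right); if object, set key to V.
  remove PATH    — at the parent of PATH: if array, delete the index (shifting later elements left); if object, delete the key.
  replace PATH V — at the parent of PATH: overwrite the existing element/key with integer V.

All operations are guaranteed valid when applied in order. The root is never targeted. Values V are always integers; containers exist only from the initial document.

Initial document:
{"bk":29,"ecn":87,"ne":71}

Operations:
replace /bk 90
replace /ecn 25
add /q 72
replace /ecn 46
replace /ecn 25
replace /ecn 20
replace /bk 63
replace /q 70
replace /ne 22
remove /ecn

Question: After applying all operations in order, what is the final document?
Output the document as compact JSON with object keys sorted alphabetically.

Answer: {"bk":63,"ne":22,"q":70}

Derivation:
After op 1 (replace /bk 90): {"bk":90,"ecn":87,"ne":71}
After op 2 (replace /ecn 25): {"bk":90,"ecn":25,"ne":71}
After op 3 (add /q 72): {"bk":90,"ecn":25,"ne":71,"q":72}
After op 4 (replace /ecn 46): {"bk":90,"ecn":46,"ne":71,"q":72}
After op 5 (replace /ecn 25): {"bk":90,"ecn":25,"ne":71,"q":72}
After op 6 (replace /ecn 20): {"bk":90,"ecn":20,"ne":71,"q":72}
After op 7 (replace /bk 63): {"bk":63,"ecn":20,"ne":71,"q":72}
After op 8 (replace /q 70): {"bk":63,"ecn":20,"ne":71,"q":70}
After op 9 (replace /ne 22): {"bk":63,"ecn":20,"ne":22,"q":70}
After op 10 (remove /ecn): {"bk":63,"ne":22,"q":70}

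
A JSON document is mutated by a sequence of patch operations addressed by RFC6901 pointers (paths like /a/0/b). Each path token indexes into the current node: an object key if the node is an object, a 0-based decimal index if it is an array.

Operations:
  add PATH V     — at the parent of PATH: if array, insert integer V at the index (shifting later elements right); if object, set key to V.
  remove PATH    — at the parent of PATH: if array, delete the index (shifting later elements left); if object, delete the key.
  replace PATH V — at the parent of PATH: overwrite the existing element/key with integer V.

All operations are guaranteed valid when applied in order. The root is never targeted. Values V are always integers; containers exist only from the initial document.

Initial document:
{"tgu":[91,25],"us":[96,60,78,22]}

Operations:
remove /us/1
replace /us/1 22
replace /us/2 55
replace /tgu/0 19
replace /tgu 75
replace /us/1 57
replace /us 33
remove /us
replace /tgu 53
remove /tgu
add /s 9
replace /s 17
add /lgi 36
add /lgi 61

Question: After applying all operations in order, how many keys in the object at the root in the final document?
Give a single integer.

Answer: 2

Derivation:
After op 1 (remove /us/1): {"tgu":[91,25],"us":[96,78,22]}
After op 2 (replace /us/1 22): {"tgu":[91,25],"us":[96,22,22]}
After op 3 (replace /us/2 55): {"tgu":[91,25],"us":[96,22,55]}
After op 4 (replace /tgu/0 19): {"tgu":[19,25],"us":[96,22,55]}
After op 5 (replace /tgu 75): {"tgu":75,"us":[96,22,55]}
After op 6 (replace /us/1 57): {"tgu":75,"us":[96,57,55]}
After op 7 (replace /us 33): {"tgu":75,"us":33}
After op 8 (remove /us): {"tgu":75}
After op 9 (replace /tgu 53): {"tgu":53}
After op 10 (remove /tgu): {}
After op 11 (add /s 9): {"s":9}
After op 12 (replace /s 17): {"s":17}
After op 13 (add /lgi 36): {"lgi":36,"s":17}
After op 14 (add /lgi 61): {"lgi":61,"s":17}
Size at the root: 2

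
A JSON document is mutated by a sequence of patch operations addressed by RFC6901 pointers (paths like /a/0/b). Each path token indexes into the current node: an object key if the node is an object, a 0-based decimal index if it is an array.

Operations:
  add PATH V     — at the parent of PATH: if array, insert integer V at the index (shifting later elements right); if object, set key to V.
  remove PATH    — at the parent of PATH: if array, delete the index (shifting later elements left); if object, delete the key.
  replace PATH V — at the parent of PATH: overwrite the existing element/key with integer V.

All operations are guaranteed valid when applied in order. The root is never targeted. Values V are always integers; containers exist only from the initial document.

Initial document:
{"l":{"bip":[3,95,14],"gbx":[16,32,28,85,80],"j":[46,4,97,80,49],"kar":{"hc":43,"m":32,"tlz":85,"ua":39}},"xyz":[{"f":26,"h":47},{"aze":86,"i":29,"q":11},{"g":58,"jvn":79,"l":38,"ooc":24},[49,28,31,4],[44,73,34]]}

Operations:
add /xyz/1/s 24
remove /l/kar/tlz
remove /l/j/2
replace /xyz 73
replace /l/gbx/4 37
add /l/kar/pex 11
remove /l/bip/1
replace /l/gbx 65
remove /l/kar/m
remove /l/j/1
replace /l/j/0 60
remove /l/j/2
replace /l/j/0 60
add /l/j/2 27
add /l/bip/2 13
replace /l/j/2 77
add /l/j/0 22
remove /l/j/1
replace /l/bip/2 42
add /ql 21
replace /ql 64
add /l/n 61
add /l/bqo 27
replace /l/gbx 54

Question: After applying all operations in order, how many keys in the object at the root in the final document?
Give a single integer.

Answer: 3

Derivation:
After op 1 (add /xyz/1/s 24): {"l":{"bip":[3,95,14],"gbx":[16,32,28,85,80],"j":[46,4,97,80,49],"kar":{"hc":43,"m":32,"tlz":85,"ua":39}},"xyz":[{"f":26,"h":47},{"aze":86,"i":29,"q":11,"s":24},{"g":58,"jvn":79,"l":38,"ooc":24},[49,28,31,4],[44,73,34]]}
After op 2 (remove /l/kar/tlz): {"l":{"bip":[3,95,14],"gbx":[16,32,28,85,80],"j":[46,4,97,80,49],"kar":{"hc":43,"m":32,"ua":39}},"xyz":[{"f":26,"h":47},{"aze":86,"i":29,"q":11,"s":24},{"g":58,"jvn":79,"l":38,"ooc":24},[49,28,31,4],[44,73,34]]}
After op 3 (remove /l/j/2): {"l":{"bip":[3,95,14],"gbx":[16,32,28,85,80],"j":[46,4,80,49],"kar":{"hc":43,"m":32,"ua":39}},"xyz":[{"f":26,"h":47},{"aze":86,"i":29,"q":11,"s":24},{"g":58,"jvn":79,"l":38,"ooc":24},[49,28,31,4],[44,73,34]]}
After op 4 (replace /xyz 73): {"l":{"bip":[3,95,14],"gbx":[16,32,28,85,80],"j":[46,4,80,49],"kar":{"hc":43,"m":32,"ua":39}},"xyz":73}
After op 5 (replace /l/gbx/4 37): {"l":{"bip":[3,95,14],"gbx":[16,32,28,85,37],"j":[46,4,80,49],"kar":{"hc":43,"m":32,"ua":39}},"xyz":73}
After op 6 (add /l/kar/pex 11): {"l":{"bip":[3,95,14],"gbx":[16,32,28,85,37],"j":[46,4,80,49],"kar":{"hc":43,"m":32,"pex":11,"ua":39}},"xyz":73}
After op 7 (remove /l/bip/1): {"l":{"bip":[3,14],"gbx":[16,32,28,85,37],"j":[46,4,80,49],"kar":{"hc":43,"m":32,"pex":11,"ua":39}},"xyz":73}
After op 8 (replace /l/gbx 65): {"l":{"bip":[3,14],"gbx":65,"j":[46,4,80,49],"kar":{"hc":43,"m":32,"pex":11,"ua":39}},"xyz":73}
After op 9 (remove /l/kar/m): {"l":{"bip":[3,14],"gbx":65,"j":[46,4,80,49],"kar":{"hc":43,"pex":11,"ua":39}},"xyz":73}
After op 10 (remove /l/j/1): {"l":{"bip":[3,14],"gbx":65,"j":[46,80,49],"kar":{"hc":43,"pex":11,"ua":39}},"xyz":73}
After op 11 (replace /l/j/0 60): {"l":{"bip":[3,14],"gbx":65,"j":[60,80,49],"kar":{"hc":43,"pex":11,"ua":39}},"xyz":73}
After op 12 (remove /l/j/2): {"l":{"bip":[3,14],"gbx":65,"j":[60,80],"kar":{"hc":43,"pex":11,"ua":39}},"xyz":73}
After op 13 (replace /l/j/0 60): {"l":{"bip":[3,14],"gbx":65,"j":[60,80],"kar":{"hc":43,"pex":11,"ua":39}},"xyz":73}
After op 14 (add /l/j/2 27): {"l":{"bip":[3,14],"gbx":65,"j":[60,80,27],"kar":{"hc":43,"pex":11,"ua":39}},"xyz":73}
After op 15 (add /l/bip/2 13): {"l":{"bip":[3,14,13],"gbx":65,"j":[60,80,27],"kar":{"hc":43,"pex":11,"ua":39}},"xyz":73}
After op 16 (replace /l/j/2 77): {"l":{"bip":[3,14,13],"gbx":65,"j":[60,80,77],"kar":{"hc":43,"pex":11,"ua":39}},"xyz":73}
After op 17 (add /l/j/0 22): {"l":{"bip":[3,14,13],"gbx":65,"j":[22,60,80,77],"kar":{"hc":43,"pex":11,"ua":39}},"xyz":73}
After op 18 (remove /l/j/1): {"l":{"bip":[3,14,13],"gbx":65,"j":[22,80,77],"kar":{"hc":43,"pex":11,"ua":39}},"xyz":73}
After op 19 (replace /l/bip/2 42): {"l":{"bip":[3,14,42],"gbx":65,"j":[22,80,77],"kar":{"hc":43,"pex":11,"ua":39}},"xyz":73}
After op 20 (add /ql 21): {"l":{"bip":[3,14,42],"gbx":65,"j":[22,80,77],"kar":{"hc":43,"pex":11,"ua":39}},"ql":21,"xyz":73}
After op 21 (replace /ql 64): {"l":{"bip":[3,14,42],"gbx":65,"j":[22,80,77],"kar":{"hc":43,"pex":11,"ua":39}},"ql":64,"xyz":73}
After op 22 (add /l/n 61): {"l":{"bip":[3,14,42],"gbx":65,"j":[22,80,77],"kar":{"hc":43,"pex":11,"ua":39},"n":61},"ql":64,"xyz":73}
After op 23 (add /l/bqo 27): {"l":{"bip":[3,14,42],"bqo":27,"gbx":65,"j":[22,80,77],"kar":{"hc":43,"pex":11,"ua":39},"n":61},"ql":64,"xyz":73}
After op 24 (replace /l/gbx 54): {"l":{"bip":[3,14,42],"bqo":27,"gbx":54,"j":[22,80,77],"kar":{"hc":43,"pex":11,"ua":39},"n":61},"ql":64,"xyz":73}
Size at the root: 3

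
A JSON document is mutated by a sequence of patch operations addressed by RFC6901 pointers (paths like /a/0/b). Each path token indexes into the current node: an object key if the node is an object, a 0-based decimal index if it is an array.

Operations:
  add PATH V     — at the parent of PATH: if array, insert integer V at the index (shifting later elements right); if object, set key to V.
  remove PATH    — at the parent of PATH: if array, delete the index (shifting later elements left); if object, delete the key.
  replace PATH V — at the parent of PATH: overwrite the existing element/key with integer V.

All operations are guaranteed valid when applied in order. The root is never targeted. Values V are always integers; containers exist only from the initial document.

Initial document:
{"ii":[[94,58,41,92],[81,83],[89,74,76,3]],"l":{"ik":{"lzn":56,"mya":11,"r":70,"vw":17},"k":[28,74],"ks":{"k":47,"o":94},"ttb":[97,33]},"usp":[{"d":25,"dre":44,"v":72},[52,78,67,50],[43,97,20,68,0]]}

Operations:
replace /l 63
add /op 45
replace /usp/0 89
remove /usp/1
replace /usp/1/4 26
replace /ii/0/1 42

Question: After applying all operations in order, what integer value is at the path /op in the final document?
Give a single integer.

Answer: 45

Derivation:
After op 1 (replace /l 63): {"ii":[[94,58,41,92],[81,83],[89,74,76,3]],"l":63,"usp":[{"d":25,"dre":44,"v":72},[52,78,67,50],[43,97,20,68,0]]}
After op 2 (add /op 45): {"ii":[[94,58,41,92],[81,83],[89,74,76,3]],"l":63,"op":45,"usp":[{"d":25,"dre":44,"v":72},[52,78,67,50],[43,97,20,68,0]]}
After op 3 (replace /usp/0 89): {"ii":[[94,58,41,92],[81,83],[89,74,76,3]],"l":63,"op":45,"usp":[89,[52,78,67,50],[43,97,20,68,0]]}
After op 4 (remove /usp/1): {"ii":[[94,58,41,92],[81,83],[89,74,76,3]],"l":63,"op":45,"usp":[89,[43,97,20,68,0]]}
After op 5 (replace /usp/1/4 26): {"ii":[[94,58,41,92],[81,83],[89,74,76,3]],"l":63,"op":45,"usp":[89,[43,97,20,68,26]]}
After op 6 (replace /ii/0/1 42): {"ii":[[94,42,41,92],[81,83],[89,74,76,3]],"l":63,"op":45,"usp":[89,[43,97,20,68,26]]}
Value at /op: 45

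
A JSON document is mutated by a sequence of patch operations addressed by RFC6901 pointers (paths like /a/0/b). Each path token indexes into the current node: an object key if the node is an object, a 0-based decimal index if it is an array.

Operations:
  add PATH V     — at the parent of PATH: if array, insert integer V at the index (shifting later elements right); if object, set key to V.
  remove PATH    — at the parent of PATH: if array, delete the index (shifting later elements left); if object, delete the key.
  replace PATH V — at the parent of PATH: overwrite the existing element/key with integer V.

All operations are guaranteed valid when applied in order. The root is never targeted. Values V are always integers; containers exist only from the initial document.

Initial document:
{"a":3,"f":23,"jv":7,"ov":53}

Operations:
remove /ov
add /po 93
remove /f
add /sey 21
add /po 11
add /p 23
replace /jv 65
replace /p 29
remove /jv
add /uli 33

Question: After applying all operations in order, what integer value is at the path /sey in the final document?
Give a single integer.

Answer: 21

Derivation:
After op 1 (remove /ov): {"a":3,"f":23,"jv":7}
After op 2 (add /po 93): {"a":3,"f":23,"jv":7,"po":93}
After op 3 (remove /f): {"a":3,"jv":7,"po":93}
After op 4 (add /sey 21): {"a":3,"jv":7,"po":93,"sey":21}
After op 5 (add /po 11): {"a":3,"jv":7,"po":11,"sey":21}
After op 6 (add /p 23): {"a":3,"jv":7,"p":23,"po":11,"sey":21}
After op 7 (replace /jv 65): {"a":3,"jv":65,"p":23,"po":11,"sey":21}
After op 8 (replace /p 29): {"a":3,"jv":65,"p":29,"po":11,"sey":21}
After op 9 (remove /jv): {"a":3,"p":29,"po":11,"sey":21}
After op 10 (add /uli 33): {"a":3,"p":29,"po":11,"sey":21,"uli":33}
Value at /sey: 21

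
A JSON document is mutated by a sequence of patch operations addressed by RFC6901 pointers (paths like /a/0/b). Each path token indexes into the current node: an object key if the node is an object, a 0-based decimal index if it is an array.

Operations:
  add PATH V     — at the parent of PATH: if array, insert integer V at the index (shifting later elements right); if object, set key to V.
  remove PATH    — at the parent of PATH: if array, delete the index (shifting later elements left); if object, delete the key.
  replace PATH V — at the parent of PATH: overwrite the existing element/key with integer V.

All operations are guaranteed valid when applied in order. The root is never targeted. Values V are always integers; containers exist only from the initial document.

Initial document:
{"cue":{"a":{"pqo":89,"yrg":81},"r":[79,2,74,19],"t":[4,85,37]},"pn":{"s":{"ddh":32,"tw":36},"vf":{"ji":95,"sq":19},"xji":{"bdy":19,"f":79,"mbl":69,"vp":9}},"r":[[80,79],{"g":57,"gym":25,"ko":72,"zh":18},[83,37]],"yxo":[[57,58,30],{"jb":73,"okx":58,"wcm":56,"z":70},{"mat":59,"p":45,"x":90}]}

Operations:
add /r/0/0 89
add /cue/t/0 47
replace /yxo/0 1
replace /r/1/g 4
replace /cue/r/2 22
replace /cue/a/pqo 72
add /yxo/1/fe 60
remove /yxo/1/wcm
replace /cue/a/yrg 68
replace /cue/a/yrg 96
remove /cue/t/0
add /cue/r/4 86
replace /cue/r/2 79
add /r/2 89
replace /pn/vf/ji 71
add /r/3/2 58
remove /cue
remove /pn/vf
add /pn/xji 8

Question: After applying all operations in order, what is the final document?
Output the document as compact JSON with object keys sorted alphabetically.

Answer: {"pn":{"s":{"ddh":32,"tw":36},"xji":8},"r":[[89,80,79],{"g":4,"gym":25,"ko":72,"zh":18},89,[83,37,58]],"yxo":[1,{"fe":60,"jb":73,"okx":58,"z":70},{"mat":59,"p":45,"x":90}]}

Derivation:
After op 1 (add /r/0/0 89): {"cue":{"a":{"pqo":89,"yrg":81},"r":[79,2,74,19],"t":[4,85,37]},"pn":{"s":{"ddh":32,"tw":36},"vf":{"ji":95,"sq":19},"xji":{"bdy":19,"f":79,"mbl":69,"vp":9}},"r":[[89,80,79],{"g":57,"gym":25,"ko":72,"zh":18},[83,37]],"yxo":[[57,58,30],{"jb":73,"okx":58,"wcm":56,"z":70},{"mat":59,"p":45,"x":90}]}
After op 2 (add /cue/t/0 47): {"cue":{"a":{"pqo":89,"yrg":81},"r":[79,2,74,19],"t":[47,4,85,37]},"pn":{"s":{"ddh":32,"tw":36},"vf":{"ji":95,"sq":19},"xji":{"bdy":19,"f":79,"mbl":69,"vp":9}},"r":[[89,80,79],{"g":57,"gym":25,"ko":72,"zh":18},[83,37]],"yxo":[[57,58,30],{"jb":73,"okx":58,"wcm":56,"z":70},{"mat":59,"p":45,"x":90}]}
After op 3 (replace /yxo/0 1): {"cue":{"a":{"pqo":89,"yrg":81},"r":[79,2,74,19],"t":[47,4,85,37]},"pn":{"s":{"ddh":32,"tw":36},"vf":{"ji":95,"sq":19},"xji":{"bdy":19,"f":79,"mbl":69,"vp":9}},"r":[[89,80,79],{"g":57,"gym":25,"ko":72,"zh":18},[83,37]],"yxo":[1,{"jb":73,"okx":58,"wcm":56,"z":70},{"mat":59,"p":45,"x":90}]}
After op 4 (replace /r/1/g 4): {"cue":{"a":{"pqo":89,"yrg":81},"r":[79,2,74,19],"t":[47,4,85,37]},"pn":{"s":{"ddh":32,"tw":36},"vf":{"ji":95,"sq":19},"xji":{"bdy":19,"f":79,"mbl":69,"vp":9}},"r":[[89,80,79],{"g":4,"gym":25,"ko":72,"zh":18},[83,37]],"yxo":[1,{"jb":73,"okx":58,"wcm":56,"z":70},{"mat":59,"p":45,"x":90}]}
After op 5 (replace /cue/r/2 22): {"cue":{"a":{"pqo":89,"yrg":81},"r":[79,2,22,19],"t":[47,4,85,37]},"pn":{"s":{"ddh":32,"tw":36},"vf":{"ji":95,"sq":19},"xji":{"bdy":19,"f":79,"mbl":69,"vp":9}},"r":[[89,80,79],{"g":4,"gym":25,"ko":72,"zh":18},[83,37]],"yxo":[1,{"jb":73,"okx":58,"wcm":56,"z":70},{"mat":59,"p":45,"x":90}]}
After op 6 (replace /cue/a/pqo 72): {"cue":{"a":{"pqo":72,"yrg":81},"r":[79,2,22,19],"t":[47,4,85,37]},"pn":{"s":{"ddh":32,"tw":36},"vf":{"ji":95,"sq":19},"xji":{"bdy":19,"f":79,"mbl":69,"vp":9}},"r":[[89,80,79],{"g":4,"gym":25,"ko":72,"zh":18},[83,37]],"yxo":[1,{"jb":73,"okx":58,"wcm":56,"z":70},{"mat":59,"p":45,"x":90}]}
After op 7 (add /yxo/1/fe 60): {"cue":{"a":{"pqo":72,"yrg":81},"r":[79,2,22,19],"t":[47,4,85,37]},"pn":{"s":{"ddh":32,"tw":36},"vf":{"ji":95,"sq":19},"xji":{"bdy":19,"f":79,"mbl":69,"vp":9}},"r":[[89,80,79],{"g":4,"gym":25,"ko":72,"zh":18},[83,37]],"yxo":[1,{"fe":60,"jb":73,"okx":58,"wcm":56,"z":70},{"mat":59,"p":45,"x":90}]}
After op 8 (remove /yxo/1/wcm): {"cue":{"a":{"pqo":72,"yrg":81},"r":[79,2,22,19],"t":[47,4,85,37]},"pn":{"s":{"ddh":32,"tw":36},"vf":{"ji":95,"sq":19},"xji":{"bdy":19,"f":79,"mbl":69,"vp":9}},"r":[[89,80,79],{"g":4,"gym":25,"ko":72,"zh":18},[83,37]],"yxo":[1,{"fe":60,"jb":73,"okx":58,"z":70},{"mat":59,"p":45,"x":90}]}
After op 9 (replace /cue/a/yrg 68): {"cue":{"a":{"pqo":72,"yrg":68},"r":[79,2,22,19],"t":[47,4,85,37]},"pn":{"s":{"ddh":32,"tw":36},"vf":{"ji":95,"sq":19},"xji":{"bdy":19,"f":79,"mbl":69,"vp":9}},"r":[[89,80,79],{"g":4,"gym":25,"ko":72,"zh":18},[83,37]],"yxo":[1,{"fe":60,"jb":73,"okx":58,"z":70},{"mat":59,"p":45,"x":90}]}
After op 10 (replace /cue/a/yrg 96): {"cue":{"a":{"pqo":72,"yrg":96},"r":[79,2,22,19],"t":[47,4,85,37]},"pn":{"s":{"ddh":32,"tw":36},"vf":{"ji":95,"sq":19},"xji":{"bdy":19,"f":79,"mbl":69,"vp":9}},"r":[[89,80,79],{"g":4,"gym":25,"ko":72,"zh":18},[83,37]],"yxo":[1,{"fe":60,"jb":73,"okx":58,"z":70},{"mat":59,"p":45,"x":90}]}
After op 11 (remove /cue/t/0): {"cue":{"a":{"pqo":72,"yrg":96},"r":[79,2,22,19],"t":[4,85,37]},"pn":{"s":{"ddh":32,"tw":36},"vf":{"ji":95,"sq":19},"xji":{"bdy":19,"f":79,"mbl":69,"vp":9}},"r":[[89,80,79],{"g":4,"gym":25,"ko":72,"zh":18},[83,37]],"yxo":[1,{"fe":60,"jb":73,"okx":58,"z":70},{"mat":59,"p":45,"x":90}]}
After op 12 (add /cue/r/4 86): {"cue":{"a":{"pqo":72,"yrg":96},"r":[79,2,22,19,86],"t":[4,85,37]},"pn":{"s":{"ddh":32,"tw":36},"vf":{"ji":95,"sq":19},"xji":{"bdy":19,"f":79,"mbl":69,"vp":9}},"r":[[89,80,79],{"g":4,"gym":25,"ko":72,"zh":18},[83,37]],"yxo":[1,{"fe":60,"jb":73,"okx":58,"z":70},{"mat":59,"p":45,"x":90}]}
After op 13 (replace /cue/r/2 79): {"cue":{"a":{"pqo":72,"yrg":96},"r":[79,2,79,19,86],"t":[4,85,37]},"pn":{"s":{"ddh":32,"tw":36},"vf":{"ji":95,"sq":19},"xji":{"bdy":19,"f":79,"mbl":69,"vp":9}},"r":[[89,80,79],{"g":4,"gym":25,"ko":72,"zh":18},[83,37]],"yxo":[1,{"fe":60,"jb":73,"okx":58,"z":70},{"mat":59,"p":45,"x":90}]}
After op 14 (add /r/2 89): {"cue":{"a":{"pqo":72,"yrg":96},"r":[79,2,79,19,86],"t":[4,85,37]},"pn":{"s":{"ddh":32,"tw":36},"vf":{"ji":95,"sq":19},"xji":{"bdy":19,"f":79,"mbl":69,"vp":9}},"r":[[89,80,79],{"g":4,"gym":25,"ko":72,"zh":18},89,[83,37]],"yxo":[1,{"fe":60,"jb":73,"okx":58,"z":70},{"mat":59,"p":45,"x":90}]}
After op 15 (replace /pn/vf/ji 71): {"cue":{"a":{"pqo":72,"yrg":96},"r":[79,2,79,19,86],"t":[4,85,37]},"pn":{"s":{"ddh":32,"tw":36},"vf":{"ji":71,"sq":19},"xji":{"bdy":19,"f":79,"mbl":69,"vp":9}},"r":[[89,80,79],{"g":4,"gym":25,"ko":72,"zh":18},89,[83,37]],"yxo":[1,{"fe":60,"jb":73,"okx":58,"z":70},{"mat":59,"p":45,"x":90}]}
After op 16 (add /r/3/2 58): {"cue":{"a":{"pqo":72,"yrg":96},"r":[79,2,79,19,86],"t":[4,85,37]},"pn":{"s":{"ddh":32,"tw":36},"vf":{"ji":71,"sq":19},"xji":{"bdy":19,"f":79,"mbl":69,"vp":9}},"r":[[89,80,79],{"g":4,"gym":25,"ko":72,"zh":18},89,[83,37,58]],"yxo":[1,{"fe":60,"jb":73,"okx":58,"z":70},{"mat":59,"p":45,"x":90}]}
After op 17 (remove /cue): {"pn":{"s":{"ddh":32,"tw":36},"vf":{"ji":71,"sq":19},"xji":{"bdy":19,"f":79,"mbl":69,"vp":9}},"r":[[89,80,79],{"g":4,"gym":25,"ko":72,"zh":18},89,[83,37,58]],"yxo":[1,{"fe":60,"jb":73,"okx":58,"z":70},{"mat":59,"p":45,"x":90}]}
After op 18 (remove /pn/vf): {"pn":{"s":{"ddh":32,"tw":36},"xji":{"bdy":19,"f":79,"mbl":69,"vp":9}},"r":[[89,80,79],{"g":4,"gym":25,"ko":72,"zh":18},89,[83,37,58]],"yxo":[1,{"fe":60,"jb":73,"okx":58,"z":70},{"mat":59,"p":45,"x":90}]}
After op 19 (add /pn/xji 8): {"pn":{"s":{"ddh":32,"tw":36},"xji":8},"r":[[89,80,79],{"g":4,"gym":25,"ko":72,"zh":18},89,[83,37,58]],"yxo":[1,{"fe":60,"jb":73,"okx":58,"z":70},{"mat":59,"p":45,"x":90}]}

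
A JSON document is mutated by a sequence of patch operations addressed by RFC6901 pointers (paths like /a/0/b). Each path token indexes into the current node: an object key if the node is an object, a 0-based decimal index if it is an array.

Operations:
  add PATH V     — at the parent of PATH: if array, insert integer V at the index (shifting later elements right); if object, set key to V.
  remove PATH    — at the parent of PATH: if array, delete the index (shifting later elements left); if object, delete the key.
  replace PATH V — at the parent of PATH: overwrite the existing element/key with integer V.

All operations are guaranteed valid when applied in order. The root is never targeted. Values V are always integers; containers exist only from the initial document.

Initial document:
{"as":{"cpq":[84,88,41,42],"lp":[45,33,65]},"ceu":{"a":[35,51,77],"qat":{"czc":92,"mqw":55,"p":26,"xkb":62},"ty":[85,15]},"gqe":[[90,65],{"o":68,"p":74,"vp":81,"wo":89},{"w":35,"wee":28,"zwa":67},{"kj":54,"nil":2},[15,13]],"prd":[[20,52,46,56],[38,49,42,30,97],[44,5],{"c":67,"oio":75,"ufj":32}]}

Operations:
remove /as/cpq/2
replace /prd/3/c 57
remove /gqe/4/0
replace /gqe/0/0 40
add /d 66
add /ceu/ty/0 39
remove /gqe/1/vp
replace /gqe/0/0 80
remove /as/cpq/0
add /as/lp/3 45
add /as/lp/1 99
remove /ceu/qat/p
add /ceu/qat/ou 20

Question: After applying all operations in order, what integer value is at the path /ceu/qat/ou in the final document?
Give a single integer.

After op 1 (remove /as/cpq/2): {"as":{"cpq":[84,88,42],"lp":[45,33,65]},"ceu":{"a":[35,51,77],"qat":{"czc":92,"mqw":55,"p":26,"xkb":62},"ty":[85,15]},"gqe":[[90,65],{"o":68,"p":74,"vp":81,"wo":89},{"w":35,"wee":28,"zwa":67},{"kj":54,"nil":2},[15,13]],"prd":[[20,52,46,56],[38,49,42,30,97],[44,5],{"c":67,"oio":75,"ufj":32}]}
After op 2 (replace /prd/3/c 57): {"as":{"cpq":[84,88,42],"lp":[45,33,65]},"ceu":{"a":[35,51,77],"qat":{"czc":92,"mqw":55,"p":26,"xkb":62},"ty":[85,15]},"gqe":[[90,65],{"o":68,"p":74,"vp":81,"wo":89},{"w":35,"wee":28,"zwa":67},{"kj":54,"nil":2},[15,13]],"prd":[[20,52,46,56],[38,49,42,30,97],[44,5],{"c":57,"oio":75,"ufj":32}]}
After op 3 (remove /gqe/4/0): {"as":{"cpq":[84,88,42],"lp":[45,33,65]},"ceu":{"a":[35,51,77],"qat":{"czc":92,"mqw":55,"p":26,"xkb":62},"ty":[85,15]},"gqe":[[90,65],{"o":68,"p":74,"vp":81,"wo":89},{"w":35,"wee":28,"zwa":67},{"kj":54,"nil":2},[13]],"prd":[[20,52,46,56],[38,49,42,30,97],[44,5],{"c":57,"oio":75,"ufj":32}]}
After op 4 (replace /gqe/0/0 40): {"as":{"cpq":[84,88,42],"lp":[45,33,65]},"ceu":{"a":[35,51,77],"qat":{"czc":92,"mqw":55,"p":26,"xkb":62},"ty":[85,15]},"gqe":[[40,65],{"o":68,"p":74,"vp":81,"wo":89},{"w":35,"wee":28,"zwa":67},{"kj":54,"nil":2},[13]],"prd":[[20,52,46,56],[38,49,42,30,97],[44,5],{"c":57,"oio":75,"ufj":32}]}
After op 5 (add /d 66): {"as":{"cpq":[84,88,42],"lp":[45,33,65]},"ceu":{"a":[35,51,77],"qat":{"czc":92,"mqw":55,"p":26,"xkb":62},"ty":[85,15]},"d":66,"gqe":[[40,65],{"o":68,"p":74,"vp":81,"wo":89},{"w":35,"wee":28,"zwa":67},{"kj":54,"nil":2},[13]],"prd":[[20,52,46,56],[38,49,42,30,97],[44,5],{"c":57,"oio":75,"ufj":32}]}
After op 6 (add /ceu/ty/0 39): {"as":{"cpq":[84,88,42],"lp":[45,33,65]},"ceu":{"a":[35,51,77],"qat":{"czc":92,"mqw":55,"p":26,"xkb":62},"ty":[39,85,15]},"d":66,"gqe":[[40,65],{"o":68,"p":74,"vp":81,"wo":89},{"w":35,"wee":28,"zwa":67},{"kj":54,"nil":2},[13]],"prd":[[20,52,46,56],[38,49,42,30,97],[44,5],{"c":57,"oio":75,"ufj":32}]}
After op 7 (remove /gqe/1/vp): {"as":{"cpq":[84,88,42],"lp":[45,33,65]},"ceu":{"a":[35,51,77],"qat":{"czc":92,"mqw":55,"p":26,"xkb":62},"ty":[39,85,15]},"d":66,"gqe":[[40,65],{"o":68,"p":74,"wo":89},{"w":35,"wee":28,"zwa":67},{"kj":54,"nil":2},[13]],"prd":[[20,52,46,56],[38,49,42,30,97],[44,5],{"c":57,"oio":75,"ufj":32}]}
After op 8 (replace /gqe/0/0 80): {"as":{"cpq":[84,88,42],"lp":[45,33,65]},"ceu":{"a":[35,51,77],"qat":{"czc":92,"mqw":55,"p":26,"xkb":62},"ty":[39,85,15]},"d":66,"gqe":[[80,65],{"o":68,"p":74,"wo":89},{"w":35,"wee":28,"zwa":67},{"kj":54,"nil":2},[13]],"prd":[[20,52,46,56],[38,49,42,30,97],[44,5],{"c":57,"oio":75,"ufj":32}]}
After op 9 (remove /as/cpq/0): {"as":{"cpq":[88,42],"lp":[45,33,65]},"ceu":{"a":[35,51,77],"qat":{"czc":92,"mqw":55,"p":26,"xkb":62},"ty":[39,85,15]},"d":66,"gqe":[[80,65],{"o":68,"p":74,"wo":89},{"w":35,"wee":28,"zwa":67},{"kj":54,"nil":2},[13]],"prd":[[20,52,46,56],[38,49,42,30,97],[44,5],{"c":57,"oio":75,"ufj":32}]}
After op 10 (add /as/lp/3 45): {"as":{"cpq":[88,42],"lp":[45,33,65,45]},"ceu":{"a":[35,51,77],"qat":{"czc":92,"mqw":55,"p":26,"xkb":62},"ty":[39,85,15]},"d":66,"gqe":[[80,65],{"o":68,"p":74,"wo":89},{"w":35,"wee":28,"zwa":67},{"kj":54,"nil":2},[13]],"prd":[[20,52,46,56],[38,49,42,30,97],[44,5],{"c":57,"oio":75,"ufj":32}]}
After op 11 (add /as/lp/1 99): {"as":{"cpq":[88,42],"lp":[45,99,33,65,45]},"ceu":{"a":[35,51,77],"qat":{"czc":92,"mqw":55,"p":26,"xkb":62},"ty":[39,85,15]},"d":66,"gqe":[[80,65],{"o":68,"p":74,"wo":89},{"w":35,"wee":28,"zwa":67},{"kj":54,"nil":2},[13]],"prd":[[20,52,46,56],[38,49,42,30,97],[44,5],{"c":57,"oio":75,"ufj":32}]}
After op 12 (remove /ceu/qat/p): {"as":{"cpq":[88,42],"lp":[45,99,33,65,45]},"ceu":{"a":[35,51,77],"qat":{"czc":92,"mqw":55,"xkb":62},"ty":[39,85,15]},"d":66,"gqe":[[80,65],{"o":68,"p":74,"wo":89},{"w":35,"wee":28,"zwa":67},{"kj":54,"nil":2},[13]],"prd":[[20,52,46,56],[38,49,42,30,97],[44,5],{"c":57,"oio":75,"ufj":32}]}
After op 13 (add /ceu/qat/ou 20): {"as":{"cpq":[88,42],"lp":[45,99,33,65,45]},"ceu":{"a":[35,51,77],"qat":{"czc":92,"mqw":55,"ou":20,"xkb":62},"ty":[39,85,15]},"d":66,"gqe":[[80,65],{"o":68,"p":74,"wo":89},{"w":35,"wee":28,"zwa":67},{"kj":54,"nil":2},[13]],"prd":[[20,52,46,56],[38,49,42,30,97],[44,5],{"c":57,"oio":75,"ufj":32}]}
Value at /ceu/qat/ou: 20

Answer: 20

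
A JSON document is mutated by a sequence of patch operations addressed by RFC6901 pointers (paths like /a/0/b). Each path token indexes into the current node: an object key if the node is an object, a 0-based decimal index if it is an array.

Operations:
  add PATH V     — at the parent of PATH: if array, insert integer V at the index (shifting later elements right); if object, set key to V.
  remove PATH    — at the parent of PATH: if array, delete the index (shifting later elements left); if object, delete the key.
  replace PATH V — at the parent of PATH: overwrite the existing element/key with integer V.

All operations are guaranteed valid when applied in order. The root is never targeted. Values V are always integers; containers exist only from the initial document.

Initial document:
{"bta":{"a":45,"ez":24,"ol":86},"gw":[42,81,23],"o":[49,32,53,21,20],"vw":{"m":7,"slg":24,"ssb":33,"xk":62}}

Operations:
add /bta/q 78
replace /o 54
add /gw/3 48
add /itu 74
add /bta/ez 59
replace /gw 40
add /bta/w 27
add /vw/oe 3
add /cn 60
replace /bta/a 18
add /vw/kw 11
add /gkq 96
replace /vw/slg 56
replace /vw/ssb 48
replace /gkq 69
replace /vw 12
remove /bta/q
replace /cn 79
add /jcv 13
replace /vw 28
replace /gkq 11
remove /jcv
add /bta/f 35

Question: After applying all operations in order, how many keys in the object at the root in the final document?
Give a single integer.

Answer: 7

Derivation:
After op 1 (add /bta/q 78): {"bta":{"a":45,"ez":24,"ol":86,"q":78},"gw":[42,81,23],"o":[49,32,53,21,20],"vw":{"m":7,"slg":24,"ssb":33,"xk":62}}
After op 2 (replace /o 54): {"bta":{"a":45,"ez":24,"ol":86,"q":78},"gw":[42,81,23],"o":54,"vw":{"m":7,"slg":24,"ssb":33,"xk":62}}
After op 3 (add /gw/3 48): {"bta":{"a":45,"ez":24,"ol":86,"q":78},"gw":[42,81,23,48],"o":54,"vw":{"m":7,"slg":24,"ssb":33,"xk":62}}
After op 4 (add /itu 74): {"bta":{"a":45,"ez":24,"ol":86,"q":78},"gw":[42,81,23,48],"itu":74,"o":54,"vw":{"m":7,"slg":24,"ssb":33,"xk":62}}
After op 5 (add /bta/ez 59): {"bta":{"a":45,"ez":59,"ol":86,"q":78},"gw":[42,81,23,48],"itu":74,"o":54,"vw":{"m":7,"slg":24,"ssb":33,"xk":62}}
After op 6 (replace /gw 40): {"bta":{"a":45,"ez":59,"ol":86,"q":78},"gw":40,"itu":74,"o":54,"vw":{"m":7,"slg":24,"ssb":33,"xk":62}}
After op 7 (add /bta/w 27): {"bta":{"a":45,"ez":59,"ol":86,"q":78,"w":27},"gw":40,"itu":74,"o":54,"vw":{"m":7,"slg":24,"ssb":33,"xk":62}}
After op 8 (add /vw/oe 3): {"bta":{"a":45,"ez":59,"ol":86,"q":78,"w":27},"gw":40,"itu":74,"o":54,"vw":{"m":7,"oe":3,"slg":24,"ssb":33,"xk":62}}
After op 9 (add /cn 60): {"bta":{"a":45,"ez":59,"ol":86,"q":78,"w":27},"cn":60,"gw":40,"itu":74,"o":54,"vw":{"m":7,"oe":3,"slg":24,"ssb":33,"xk":62}}
After op 10 (replace /bta/a 18): {"bta":{"a":18,"ez":59,"ol":86,"q":78,"w":27},"cn":60,"gw":40,"itu":74,"o":54,"vw":{"m":7,"oe":3,"slg":24,"ssb":33,"xk":62}}
After op 11 (add /vw/kw 11): {"bta":{"a":18,"ez":59,"ol":86,"q":78,"w":27},"cn":60,"gw":40,"itu":74,"o":54,"vw":{"kw":11,"m":7,"oe":3,"slg":24,"ssb":33,"xk":62}}
After op 12 (add /gkq 96): {"bta":{"a":18,"ez":59,"ol":86,"q":78,"w":27},"cn":60,"gkq":96,"gw":40,"itu":74,"o":54,"vw":{"kw":11,"m":7,"oe":3,"slg":24,"ssb":33,"xk":62}}
After op 13 (replace /vw/slg 56): {"bta":{"a":18,"ez":59,"ol":86,"q":78,"w":27},"cn":60,"gkq":96,"gw":40,"itu":74,"o":54,"vw":{"kw":11,"m":7,"oe":3,"slg":56,"ssb":33,"xk":62}}
After op 14 (replace /vw/ssb 48): {"bta":{"a":18,"ez":59,"ol":86,"q":78,"w":27},"cn":60,"gkq":96,"gw":40,"itu":74,"o":54,"vw":{"kw":11,"m":7,"oe":3,"slg":56,"ssb":48,"xk":62}}
After op 15 (replace /gkq 69): {"bta":{"a":18,"ez":59,"ol":86,"q":78,"w":27},"cn":60,"gkq":69,"gw":40,"itu":74,"o":54,"vw":{"kw":11,"m":7,"oe":3,"slg":56,"ssb":48,"xk":62}}
After op 16 (replace /vw 12): {"bta":{"a":18,"ez":59,"ol":86,"q":78,"w":27},"cn":60,"gkq":69,"gw":40,"itu":74,"o":54,"vw":12}
After op 17 (remove /bta/q): {"bta":{"a":18,"ez":59,"ol":86,"w":27},"cn":60,"gkq":69,"gw":40,"itu":74,"o":54,"vw":12}
After op 18 (replace /cn 79): {"bta":{"a":18,"ez":59,"ol":86,"w":27},"cn":79,"gkq":69,"gw":40,"itu":74,"o":54,"vw":12}
After op 19 (add /jcv 13): {"bta":{"a":18,"ez":59,"ol":86,"w":27},"cn":79,"gkq":69,"gw":40,"itu":74,"jcv":13,"o":54,"vw":12}
After op 20 (replace /vw 28): {"bta":{"a":18,"ez":59,"ol":86,"w":27},"cn":79,"gkq":69,"gw":40,"itu":74,"jcv":13,"o":54,"vw":28}
After op 21 (replace /gkq 11): {"bta":{"a":18,"ez":59,"ol":86,"w":27},"cn":79,"gkq":11,"gw":40,"itu":74,"jcv":13,"o":54,"vw":28}
After op 22 (remove /jcv): {"bta":{"a":18,"ez":59,"ol":86,"w":27},"cn":79,"gkq":11,"gw":40,"itu":74,"o":54,"vw":28}
After op 23 (add /bta/f 35): {"bta":{"a":18,"ez":59,"f":35,"ol":86,"w":27},"cn":79,"gkq":11,"gw":40,"itu":74,"o":54,"vw":28}
Size at the root: 7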